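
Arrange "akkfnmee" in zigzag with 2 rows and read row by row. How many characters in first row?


Zigzag "akkfnmee" into 2 rows:
Placing characters:
  'a' => row 0
  'k' => row 1
  'k' => row 0
  'f' => row 1
  'n' => row 0
  'm' => row 1
  'e' => row 0
  'e' => row 1
Rows:
  Row 0: "akne"
  Row 1: "kfme"
First row length: 4

4


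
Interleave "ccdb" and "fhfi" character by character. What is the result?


Interleaving "ccdb" and "fhfi":
  Position 0: 'c' from first, 'f' from second => "cf"
  Position 1: 'c' from first, 'h' from second => "ch"
  Position 2: 'd' from first, 'f' from second => "df"
  Position 3: 'b' from first, 'i' from second => "bi"
Result: cfchdfbi

cfchdfbi


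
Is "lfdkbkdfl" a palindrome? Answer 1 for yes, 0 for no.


Input: lfdkbkdfl
Reversed: lfdkbkdfl
  Compare pos 0 ('l') with pos 8 ('l'): match
  Compare pos 1 ('f') with pos 7 ('f'): match
  Compare pos 2 ('d') with pos 6 ('d'): match
  Compare pos 3 ('k') with pos 5 ('k'): match
Result: palindrome

1


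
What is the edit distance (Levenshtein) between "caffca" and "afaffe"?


Computing edit distance: "caffca" -> "afaffe"
DP table:
           a    f    a    f    f    e
      0    1    2    3    4    5    6
  c   1    1    2    3    4    5    6
  a   2    1    2    2    3    4    5
  f   3    2    1    2    2    3    4
  f   4    3    2    2    2    2    3
  c   5    4    3    3    3    3    3
  a   6    5    4    3    4    4    4
Edit distance = dp[6][6] = 4

4


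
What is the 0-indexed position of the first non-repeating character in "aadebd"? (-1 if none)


Input: aadebd
Character frequencies:
  'a': 2
  'b': 1
  'd': 2
  'e': 1
Scanning left to right for freq == 1:
  Position 0 ('a'): freq=2, skip
  Position 1 ('a'): freq=2, skip
  Position 2 ('d'): freq=2, skip
  Position 3 ('e'): unique! => answer = 3

3


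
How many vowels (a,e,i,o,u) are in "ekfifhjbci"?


Input: ekfifhjbci
Checking each character:
  'e' at position 0: vowel (running total: 1)
  'k' at position 1: consonant
  'f' at position 2: consonant
  'i' at position 3: vowel (running total: 2)
  'f' at position 4: consonant
  'h' at position 5: consonant
  'j' at position 6: consonant
  'b' at position 7: consonant
  'c' at position 8: consonant
  'i' at position 9: vowel (running total: 3)
Total vowels: 3

3


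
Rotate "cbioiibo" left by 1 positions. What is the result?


Input: "cbioiibo", rotate left by 1
First 1 characters: "c"
Remaining characters: "bioiibo"
Concatenate remaining + first: "bioiibo" + "c" = "bioiiboc"

bioiiboc


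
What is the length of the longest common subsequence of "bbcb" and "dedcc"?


LCS of "bbcb" and "dedcc"
DP table:
           d    e    d    c    c
      0    0    0    0    0    0
  b   0    0    0    0    0    0
  b   0    0    0    0    0    0
  c   0    0    0    0    1    1
  b   0    0    0    0    1    1
LCS length = dp[4][5] = 1

1


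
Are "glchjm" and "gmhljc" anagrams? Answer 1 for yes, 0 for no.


Strings: "glchjm", "gmhljc"
Sorted first:  cghjlm
Sorted second: cghjlm
Sorted forms match => anagrams

1


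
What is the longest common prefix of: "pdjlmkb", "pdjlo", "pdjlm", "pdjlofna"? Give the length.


Words: pdjlmkb, pdjlo, pdjlm, pdjlofna
  Position 0: all 'p' => match
  Position 1: all 'd' => match
  Position 2: all 'j' => match
  Position 3: all 'l' => match
  Position 4: ('m', 'o', 'm', 'o') => mismatch, stop
LCP = "pdjl" (length 4)

4


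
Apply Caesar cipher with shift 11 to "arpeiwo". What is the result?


Caesar cipher: shift "arpeiwo" by 11
  'a' (pos 0) + 11 = pos 11 = 'l'
  'r' (pos 17) + 11 = pos 2 = 'c'
  'p' (pos 15) + 11 = pos 0 = 'a'
  'e' (pos 4) + 11 = pos 15 = 'p'
  'i' (pos 8) + 11 = pos 19 = 't'
  'w' (pos 22) + 11 = pos 7 = 'h'
  'o' (pos 14) + 11 = pos 25 = 'z'
Result: lcapthz

lcapthz


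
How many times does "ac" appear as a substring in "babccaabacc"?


Searching for "ac" in "babccaabacc"
Scanning each position:
  Position 0: "ba" => no
  Position 1: "ab" => no
  Position 2: "bc" => no
  Position 3: "cc" => no
  Position 4: "ca" => no
  Position 5: "aa" => no
  Position 6: "ab" => no
  Position 7: "ba" => no
  Position 8: "ac" => MATCH
  Position 9: "cc" => no
Total occurrences: 1

1


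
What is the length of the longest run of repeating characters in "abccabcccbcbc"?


Input: "abccabcccbcbc"
Scanning for longest run:
  Position 1 ('b'): new char, reset run to 1
  Position 2 ('c'): new char, reset run to 1
  Position 3 ('c'): continues run of 'c', length=2
  Position 4 ('a'): new char, reset run to 1
  Position 5 ('b'): new char, reset run to 1
  Position 6 ('c'): new char, reset run to 1
  Position 7 ('c'): continues run of 'c', length=2
  Position 8 ('c'): continues run of 'c', length=3
  Position 9 ('b'): new char, reset run to 1
  Position 10 ('c'): new char, reset run to 1
  Position 11 ('b'): new char, reset run to 1
  Position 12 ('c'): new char, reset run to 1
Longest run: 'c' with length 3

3


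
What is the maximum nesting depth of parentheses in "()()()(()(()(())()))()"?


Input: "()()()(()(()(())()))()"
Tracking depth:
  Position 0 '(': depth becomes 1
  Position 1 ')': depth becomes 0
  Position 2 '(': depth becomes 1
  Position 3 ')': depth becomes 0
  Position 4 '(': depth becomes 1
  Position 5 ')': depth becomes 0
  Position 6 '(': depth becomes 1
  Position 7 '(': depth becomes 2
  Position 8 ')': depth becomes 1
  Position 9 '(': depth becomes 2
  Position 10 '(': depth becomes 3
  Position 11 ')': depth becomes 2
  Position 12 '(': depth becomes 3
  Position 13 '(': depth becomes 4
  Position 14 ')': depth becomes 3
  Position 15 ')': depth becomes 2
  Position 16 '(': depth becomes 3
  Position 17 ')': depth becomes 2
  Position 18 ')': depth becomes 1
  Position 19 ')': depth becomes 0
  Position 20 '(': depth becomes 1
  Position 21 ')': depth becomes 0
Maximum depth reached: 4

4


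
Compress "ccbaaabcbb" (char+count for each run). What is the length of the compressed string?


Input: ccbaaabcbb
Runs:
  'c' x 2 => "c2"
  'b' x 1 => "b1"
  'a' x 3 => "a3"
  'b' x 1 => "b1"
  'c' x 1 => "c1"
  'b' x 2 => "b2"
Compressed: "c2b1a3b1c1b2"
Compressed length: 12

12


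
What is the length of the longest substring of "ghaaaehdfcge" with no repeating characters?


Input: "ghaaaehdfcge"
Sliding window (track last position of each char):
  Position 0 ('g'): window [0,0] length 1 -- new best
  Position 1 ('h'): window [0,1] length 2 -- new best
  Position 2 ('a'): window [0,2] length 3 -- new best
  Position 3 ('a'): repeat (last at 2), move window start to 3
  Position 3 ('a'): window [3,3] length 1
  Position 4 ('a'): repeat (last at 3), move window start to 4
  Position 4 ('a'): window [4,4] length 1
  Position 5 ('e'): window [4,5] length 2
  Position 6 ('h'): window [4,6] length 3
  Position 7 ('d'): window [4,7] length 4 -- new best
  Position 8 ('f'): window [4,8] length 5 -- new best
  Position 9 ('c'): window [4,9] length 6 -- new best
  Position 10 ('g'): window [4,10] length 7 -- new best
  Position 11 ('e'): repeat (last at 5), move window start to 6
  Position 11 ('e'): window [6,11] length 6
Longest substring with no repeats: "aehdfcg" with length 7

7


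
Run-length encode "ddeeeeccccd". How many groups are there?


Input: ddeeeeccccd
Scanning for consecutive runs:
  Group 1: 'd' x 2 (positions 0-1)
  Group 2: 'e' x 4 (positions 2-5)
  Group 3: 'c' x 4 (positions 6-9)
  Group 4: 'd' x 1 (positions 10-10)
Total groups: 4

4


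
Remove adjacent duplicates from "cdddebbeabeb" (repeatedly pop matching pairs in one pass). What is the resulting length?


Input: cdddebbeabeb
Stack-based adjacent duplicate removal:
  Read 'c': push. Stack: c
  Read 'd': push. Stack: cd
  Read 'd': matches stack top 'd' => pop. Stack: c
  Read 'd': push. Stack: cd
  Read 'e': push. Stack: cde
  Read 'b': push. Stack: cdeb
  Read 'b': matches stack top 'b' => pop. Stack: cde
  Read 'e': matches stack top 'e' => pop. Stack: cd
  Read 'a': push. Stack: cda
  Read 'b': push. Stack: cdab
  Read 'e': push. Stack: cdabe
  Read 'b': push. Stack: cdabeb
Final stack: "cdabeb" (length 6)

6


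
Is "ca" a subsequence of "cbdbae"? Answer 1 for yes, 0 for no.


Check if "ca" is a subsequence of "cbdbae"
Greedy scan:
  Position 0 ('c'): matches sub[0] = 'c'
  Position 1 ('b'): no match needed
  Position 2 ('d'): no match needed
  Position 3 ('b'): no match needed
  Position 4 ('a'): matches sub[1] = 'a'
  Position 5 ('e'): no match needed
All 2 characters matched => is a subsequence

1


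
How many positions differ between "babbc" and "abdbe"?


Comparing "babbc" and "abdbe" position by position:
  Position 0: 'b' vs 'a' => DIFFER
  Position 1: 'a' vs 'b' => DIFFER
  Position 2: 'b' vs 'd' => DIFFER
  Position 3: 'b' vs 'b' => same
  Position 4: 'c' vs 'e' => DIFFER
Positions that differ: 4

4


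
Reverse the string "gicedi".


Input: gicedi
Reading characters right to left:
  Position 5: 'i'
  Position 4: 'd'
  Position 3: 'e'
  Position 2: 'c'
  Position 1: 'i'
  Position 0: 'g'
Reversed: idecig

idecig


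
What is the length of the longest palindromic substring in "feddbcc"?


Input: "feddbcc"
Checking substrings for palindromes:
  [2:4] "dd" (len 2) => palindrome
  [5:7] "cc" (len 2) => palindrome
Longest palindromic substring: "dd" with length 2

2


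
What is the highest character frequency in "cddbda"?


Input: cddbda
Character counts:
  'a': 1
  'b': 1
  'c': 1
  'd': 3
Maximum frequency: 3

3


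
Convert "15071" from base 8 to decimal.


Input: "15071" in base 8
Positional expansion:
  Digit '1' (value 1) x 8^4 = 4096
  Digit '5' (value 5) x 8^3 = 2560
  Digit '0' (value 0) x 8^2 = 0
  Digit '7' (value 7) x 8^1 = 56
  Digit '1' (value 1) x 8^0 = 1
Sum = 6713

6713


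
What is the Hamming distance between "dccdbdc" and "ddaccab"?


Comparing "dccdbdc" and "ddaccab" position by position:
  Position 0: 'd' vs 'd' => same
  Position 1: 'c' vs 'd' => differ
  Position 2: 'c' vs 'a' => differ
  Position 3: 'd' vs 'c' => differ
  Position 4: 'b' vs 'c' => differ
  Position 5: 'd' vs 'a' => differ
  Position 6: 'c' vs 'b' => differ
Total differences (Hamming distance): 6

6


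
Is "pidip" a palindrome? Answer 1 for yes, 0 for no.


Input: pidip
Reversed: pidip
  Compare pos 0 ('p') with pos 4 ('p'): match
  Compare pos 1 ('i') with pos 3 ('i'): match
Result: palindrome

1


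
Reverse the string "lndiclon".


Input: lndiclon
Reading characters right to left:
  Position 7: 'n'
  Position 6: 'o'
  Position 5: 'l'
  Position 4: 'c'
  Position 3: 'i'
  Position 2: 'd'
  Position 1: 'n'
  Position 0: 'l'
Reversed: nolcidnl

nolcidnl


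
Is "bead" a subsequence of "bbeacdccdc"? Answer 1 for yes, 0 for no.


Check if "bead" is a subsequence of "bbeacdccdc"
Greedy scan:
  Position 0 ('b'): matches sub[0] = 'b'
  Position 1 ('b'): no match needed
  Position 2 ('e'): matches sub[1] = 'e'
  Position 3 ('a'): matches sub[2] = 'a'
  Position 4 ('c'): no match needed
  Position 5 ('d'): matches sub[3] = 'd'
  Position 6 ('c'): no match needed
  Position 7 ('c'): no match needed
  Position 8 ('d'): no match needed
  Position 9 ('c'): no match needed
All 4 characters matched => is a subsequence

1


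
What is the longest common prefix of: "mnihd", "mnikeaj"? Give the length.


Words: mnihd, mnikeaj
  Position 0: all 'm' => match
  Position 1: all 'n' => match
  Position 2: all 'i' => match
  Position 3: ('h', 'k') => mismatch, stop
LCP = "mni" (length 3)

3


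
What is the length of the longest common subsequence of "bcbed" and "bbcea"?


LCS of "bcbed" and "bbcea"
DP table:
           b    b    c    e    a
      0    0    0    0    0    0
  b   0    1    1    1    1    1
  c   0    1    1    2    2    2
  b   0    1    2    2    2    2
  e   0    1    2    2    3    3
  d   0    1    2    2    3    3
LCS length = dp[5][5] = 3

3


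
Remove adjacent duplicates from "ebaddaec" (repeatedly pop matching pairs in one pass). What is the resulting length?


Input: ebaddaec
Stack-based adjacent duplicate removal:
  Read 'e': push. Stack: e
  Read 'b': push. Stack: eb
  Read 'a': push. Stack: eba
  Read 'd': push. Stack: ebad
  Read 'd': matches stack top 'd' => pop. Stack: eba
  Read 'a': matches stack top 'a' => pop. Stack: eb
  Read 'e': push. Stack: ebe
  Read 'c': push. Stack: ebec
Final stack: "ebec" (length 4)

4


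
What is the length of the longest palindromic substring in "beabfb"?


Input: "beabfb"
Checking substrings for palindromes:
  [3:6] "bfb" (len 3) => palindrome
Longest palindromic substring: "bfb" with length 3

3


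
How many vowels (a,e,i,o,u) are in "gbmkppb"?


Input: gbmkppb
Checking each character:
  'g' at position 0: consonant
  'b' at position 1: consonant
  'm' at position 2: consonant
  'k' at position 3: consonant
  'p' at position 4: consonant
  'p' at position 5: consonant
  'b' at position 6: consonant
Total vowels: 0

0


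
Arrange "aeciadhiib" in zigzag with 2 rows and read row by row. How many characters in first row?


Zigzag "aeciadhiib" into 2 rows:
Placing characters:
  'a' => row 0
  'e' => row 1
  'c' => row 0
  'i' => row 1
  'a' => row 0
  'd' => row 1
  'h' => row 0
  'i' => row 1
  'i' => row 0
  'b' => row 1
Rows:
  Row 0: "acahi"
  Row 1: "eidib"
First row length: 5

5


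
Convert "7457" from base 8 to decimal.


Input: "7457" in base 8
Positional expansion:
  Digit '7' (value 7) x 8^3 = 3584
  Digit '4' (value 4) x 8^2 = 256
  Digit '5' (value 5) x 8^1 = 40
  Digit '7' (value 7) x 8^0 = 7
Sum = 3887

3887


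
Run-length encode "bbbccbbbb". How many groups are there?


Input: bbbccbbbb
Scanning for consecutive runs:
  Group 1: 'b' x 3 (positions 0-2)
  Group 2: 'c' x 2 (positions 3-4)
  Group 3: 'b' x 4 (positions 5-8)
Total groups: 3

3


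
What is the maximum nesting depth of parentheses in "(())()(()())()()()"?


Input: "(())()(()())()()()"
Tracking depth:
  Position 0 '(': depth becomes 1
  Position 1 '(': depth becomes 2
  Position 2 ')': depth becomes 1
  Position 3 ')': depth becomes 0
  Position 4 '(': depth becomes 1
  Position 5 ')': depth becomes 0
  Position 6 '(': depth becomes 1
  Position 7 '(': depth becomes 2
  Position 8 ')': depth becomes 1
  Position 9 '(': depth becomes 2
  Position 10 ')': depth becomes 1
  Position 11 ')': depth becomes 0
  Position 12 '(': depth becomes 1
  Position 13 ')': depth becomes 0
  Position 14 '(': depth becomes 1
  Position 15 ')': depth becomes 0
  Position 16 '(': depth becomes 1
  Position 17 ')': depth becomes 0
Maximum depth reached: 2

2


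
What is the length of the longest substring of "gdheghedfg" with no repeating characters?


Input: "gdheghedfg"
Sliding window (track last position of each char):
  Position 0 ('g'): window [0,0] length 1 -- new best
  Position 1 ('d'): window [0,1] length 2 -- new best
  Position 2 ('h'): window [0,2] length 3 -- new best
  Position 3 ('e'): window [0,3] length 4 -- new best
  Position 4 ('g'): repeat (last at 0), move window start to 1
  Position 4 ('g'): window [1,4] length 4
  Position 5 ('h'): repeat (last at 2), move window start to 3
  Position 5 ('h'): window [3,5] length 3
  Position 6 ('e'): repeat (last at 3), move window start to 4
  Position 6 ('e'): window [4,6] length 3
  Position 7 ('d'): window [4,7] length 4
  Position 8 ('f'): window [4,8] length 5 -- new best
  Position 9 ('g'): repeat (last at 4), move window start to 5
  Position 9 ('g'): window [5,9] length 5
Longest substring with no repeats: "ghedf" with length 5

5


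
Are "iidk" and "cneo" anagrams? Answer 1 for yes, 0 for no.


Strings: "iidk", "cneo"
Sorted first:  diik
Sorted second: ceno
Differ at position 0: 'd' vs 'c' => not anagrams

0


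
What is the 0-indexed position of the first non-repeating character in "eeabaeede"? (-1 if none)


Input: eeabaeede
Character frequencies:
  'a': 2
  'b': 1
  'd': 1
  'e': 5
Scanning left to right for freq == 1:
  Position 0 ('e'): freq=5, skip
  Position 1 ('e'): freq=5, skip
  Position 2 ('a'): freq=2, skip
  Position 3 ('b'): unique! => answer = 3

3


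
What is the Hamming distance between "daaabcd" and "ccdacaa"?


Comparing "daaabcd" and "ccdacaa" position by position:
  Position 0: 'd' vs 'c' => differ
  Position 1: 'a' vs 'c' => differ
  Position 2: 'a' vs 'd' => differ
  Position 3: 'a' vs 'a' => same
  Position 4: 'b' vs 'c' => differ
  Position 5: 'c' vs 'a' => differ
  Position 6: 'd' vs 'a' => differ
Total differences (Hamming distance): 6

6


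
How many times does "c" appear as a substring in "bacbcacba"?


Searching for "c" in "bacbcacba"
Scanning each position:
  Position 0: "b" => no
  Position 1: "a" => no
  Position 2: "c" => MATCH
  Position 3: "b" => no
  Position 4: "c" => MATCH
  Position 5: "a" => no
  Position 6: "c" => MATCH
  Position 7: "b" => no
  Position 8: "a" => no
Total occurrences: 3

3


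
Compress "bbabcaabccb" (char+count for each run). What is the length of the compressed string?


Input: bbabcaabccb
Runs:
  'b' x 2 => "b2"
  'a' x 1 => "a1"
  'b' x 1 => "b1"
  'c' x 1 => "c1"
  'a' x 2 => "a2"
  'b' x 1 => "b1"
  'c' x 2 => "c2"
  'b' x 1 => "b1"
Compressed: "b2a1b1c1a2b1c2b1"
Compressed length: 16

16


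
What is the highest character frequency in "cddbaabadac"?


Input: cddbaabadac
Character counts:
  'a': 4
  'b': 2
  'c': 2
  'd': 3
Maximum frequency: 4

4


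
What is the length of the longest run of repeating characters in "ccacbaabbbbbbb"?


Input: "ccacbaabbbbbbb"
Scanning for longest run:
  Position 1 ('c'): continues run of 'c', length=2
  Position 2 ('a'): new char, reset run to 1
  Position 3 ('c'): new char, reset run to 1
  Position 4 ('b'): new char, reset run to 1
  Position 5 ('a'): new char, reset run to 1
  Position 6 ('a'): continues run of 'a', length=2
  Position 7 ('b'): new char, reset run to 1
  Position 8 ('b'): continues run of 'b', length=2
  Position 9 ('b'): continues run of 'b', length=3
  Position 10 ('b'): continues run of 'b', length=4
  Position 11 ('b'): continues run of 'b', length=5
  Position 12 ('b'): continues run of 'b', length=6
  Position 13 ('b'): continues run of 'b', length=7
Longest run: 'b' with length 7

7


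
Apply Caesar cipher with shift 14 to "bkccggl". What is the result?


Caesar cipher: shift "bkccggl" by 14
  'b' (pos 1) + 14 = pos 15 = 'p'
  'k' (pos 10) + 14 = pos 24 = 'y'
  'c' (pos 2) + 14 = pos 16 = 'q'
  'c' (pos 2) + 14 = pos 16 = 'q'
  'g' (pos 6) + 14 = pos 20 = 'u'
  'g' (pos 6) + 14 = pos 20 = 'u'
  'l' (pos 11) + 14 = pos 25 = 'z'
Result: pyqquuz

pyqquuz


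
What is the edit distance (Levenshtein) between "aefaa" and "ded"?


Computing edit distance: "aefaa" -> "ded"
DP table:
           d    e    d
      0    1    2    3
  a   1    1    2    3
  e   2    2    1    2
  f   3    3    2    2
  a   4    4    3    3
  a   5    5    4    4
Edit distance = dp[5][3] = 4

4


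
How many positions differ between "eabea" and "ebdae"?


Comparing "eabea" and "ebdae" position by position:
  Position 0: 'e' vs 'e' => same
  Position 1: 'a' vs 'b' => DIFFER
  Position 2: 'b' vs 'd' => DIFFER
  Position 3: 'e' vs 'a' => DIFFER
  Position 4: 'a' vs 'e' => DIFFER
Positions that differ: 4

4


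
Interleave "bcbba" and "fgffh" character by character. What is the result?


Interleaving "bcbba" and "fgffh":
  Position 0: 'b' from first, 'f' from second => "bf"
  Position 1: 'c' from first, 'g' from second => "cg"
  Position 2: 'b' from first, 'f' from second => "bf"
  Position 3: 'b' from first, 'f' from second => "bf"
  Position 4: 'a' from first, 'h' from second => "ah"
Result: bfcgbfbfah

bfcgbfbfah


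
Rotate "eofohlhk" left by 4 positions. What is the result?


Input: "eofohlhk", rotate left by 4
First 4 characters: "eofo"
Remaining characters: "hlhk"
Concatenate remaining + first: "hlhk" + "eofo" = "hlhkeofo"

hlhkeofo


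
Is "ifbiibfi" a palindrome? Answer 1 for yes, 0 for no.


Input: ifbiibfi
Reversed: ifbiibfi
  Compare pos 0 ('i') with pos 7 ('i'): match
  Compare pos 1 ('f') with pos 6 ('f'): match
  Compare pos 2 ('b') with pos 5 ('b'): match
  Compare pos 3 ('i') with pos 4 ('i'): match
Result: palindrome

1


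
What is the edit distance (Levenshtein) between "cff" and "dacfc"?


Computing edit distance: "cff" -> "dacfc"
DP table:
           d    a    c    f    c
      0    1    2    3    4    5
  c   1    1    2    2    3    4
  f   2    2    2    3    2    3
  f   3    3    3    3    3    3
Edit distance = dp[3][5] = 3

3


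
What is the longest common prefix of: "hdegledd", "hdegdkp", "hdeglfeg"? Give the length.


Words: hdegledd, hdegdkp, hdeglfeg
  Position 0: all 'h' => match
  Position 1: all 'd' => match
  Position 2: all 'e' => match
  Position 3: all 'g' => match
  Position 4: ('l', 'd', 'l') => mismatch, stop
LCP = "hdeg" (length 4)

4


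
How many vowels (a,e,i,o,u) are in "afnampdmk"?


Input: afnampdmk
Checking each character:
  'a' at position 0: vowel (running total: 1)
  'f' at position 1: consonant
  'n' at position 2: consonant
  'a' at position 3: vowel (running total: 2)
  'm' at position 4: consonant
  'p' at position 5: consonant
  'd' at position 6: consonant
  'm' at position 7: consonant
  'k' at position 8: consonant
Total vowels: 2

2


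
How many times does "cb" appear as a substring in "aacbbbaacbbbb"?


Searching for "cb" in "aacbbbaacbbbb"
Scanning each position:
  Position 0: "aa" => no
  Position 1: "ac" => no
  Position 2: "cb" => MATCH
  Position 3: "bb" => no
  Position 4: "bb" => no
  Position 5: "ba" => no
  Position 6: "aa" => no
  Position 7: "ac" => no
  Position 8: "cb" => MATCH
  Position 9: "bb" => no
  Position 10: "bb" => no
  Position 11: "bb" => no
Total occurrences: 2

2


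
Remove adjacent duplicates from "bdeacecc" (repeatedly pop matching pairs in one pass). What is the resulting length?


Input: bdeacecc
Stack-based adjacent duplicate removal:
  Read 'b': push. Stack: b
  Read 'd': push. Stack: bd
  Read 'e': push. Stack: bde
  Read 'a': push. Stack: bdea
  Read 'c': push. Stack: bdeac
  Read 'e': push. Stack: bdeace
  Read 'c': push. Stack: bdeacec
  Read 'c': matches stack top 'c' => pop. Stack: bdeace
Final stack: "bdeace" (length 6)

6


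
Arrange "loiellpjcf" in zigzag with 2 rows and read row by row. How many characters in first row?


Zigzag "loiellpjcf" into 2 rows:
Placing characters:
  'l' => row 0
  'o' => row 1
  'i' => row 0
  'e' => row 1
  'l' => row 0
  'l' => row 1
  'p' => row 0
  'j' => row 1
  'c' => row 0
  'f' => row 1
Rows:
  Row 0: "lilpc"
  Row 1: "oeljf"
First row length: 5

5


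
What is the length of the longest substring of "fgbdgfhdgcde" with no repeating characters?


Input: "fgbdgfhdgcde"
Sliding window (track last position of each char):
  Position 0 ('f'): window [0,0] length 1 -- new best
  Position 1 ('g'): window [0,1] length 2 -- new best
  Position 2 ('b'): window [0,2] length 3 -- new best
  Position 3 ('d'): window [0,3] length 4 -- new best
  Position 4 ('g'): repeat (last at 1), move window start to 2
  Position 4 ('g'): window [2,4] length 3
  Position 5 ('f'): window [2,5] length 4
  Position 6 ('h'): window [2,6] length 5 -- new best
  Position 7 ('d'): repeat (last at 3), move window start to 4
  Position 7 ('d'): window [4,7] length 4
  Position 8 ('g'): repeat (last at 4), move window start to 5
  Position 8 ('g'): window [5,8] length 4
  Position 9 ('c'): window [5,9] length 5
  Position 10 ('d'): repeat (last at 7), move window start to 8
  Position 10 ('d'): window [8,10] length 3
  Position 11 ('e'): window [8,11] length 4
Longest substring with no repeats: "bdgfh" with length 5

5


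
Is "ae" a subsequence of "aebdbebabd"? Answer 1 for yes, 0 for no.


Check if "ae" is a subsequence of "aebdbebabd"
Greedy scan:
  Position 0 ('a'): matches sub[0] = 'a'
  Position 1 ('e'): matches sub[1] = 'e'
  Position 2 ('b'): no match needed
  Position 3 ('d'): no match needed
  Position 4 ('b'): no match needed
  Position 5 ('e'): no match needed
  Position 6 ('b'): no match needed
  Position 7 ('a'): no match needed
  Position 8 ('b'): no match needed
  Position 9 ('d'): no match needed
All 2 characters matched => is a subsequence

1


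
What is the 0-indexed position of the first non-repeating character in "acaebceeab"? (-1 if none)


Input: acaebceeab
Character frequencies:
  'a': 3
  'b': 2
  'c': 2
  'e': 3
Scanning left to right for freq == 1:
  Position 0 ('a'): freq=3, skip
  Position 1 ('c'): freq=2, skip
  Position 2 ('a'): freq=3, skip
  Position 3 ('e'): freq=3, skip
  Position 4 ('b'): freq=2, skip
  Position 5 ('c'): freq=2, skip
  Position 6 ('e'): freq=3, skip
  Position 7 ('e'): freq=3, skip
  Position 8 ('a'): freq=3, skip
  Position 9 ('b'): freq=2, skip
  No unique character found => answer = -1

-1


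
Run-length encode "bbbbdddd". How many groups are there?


Input: bbbbdddd
Scanning for consecutive runs:
  Group 1: 'b' x 4 (positions 0-3)
  Group 2: 'd' x 4 (positions 4-7)
Total groups: 2

2


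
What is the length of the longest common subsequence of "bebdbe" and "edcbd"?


LCS of "bebdbe" and "edcbd"
DP table:
           e    d    c    b    d
      0    0    0    0    0    0
  b   0    0    0    0    1    1
  e   0    1    1    1    1    1
  b   0    1    1    1    2    2
  d   0    1    2    2    2    3
  b   0    1    2    2    3    3
  e   0    1    2    2    3    3
LCS length = dp[6][5] = 3

3


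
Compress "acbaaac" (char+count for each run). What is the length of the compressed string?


Input: acbaaac
Runs:
  'a' x 1 => "a1"
  'c' x 1 => "c1"
  'b' x 1 => "b1"
  'a' x 3 => "a3"
  'c' x 1 => "c1"
Compressed: "a1c1b1a3c1"
Compressed length: 10

10


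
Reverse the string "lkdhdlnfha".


Input: lkdhdlnfha
Reading characters right to left:
  Position 9: 'a'
  Position 8: 'h'
  Position 7: 'f'
  Position 6: 'n'
  Position 5: 'l'
  Position 4: 'd'
  Position 3: 'h'
  Position 2: 'd'
  Position 1: 'k'
  Position 0: 'l'
Reversed: ahfnldhdkl

ahfnldhdkl


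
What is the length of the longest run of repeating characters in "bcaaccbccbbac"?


Input: "bcaaccbccbbac"
Scanning for longest run:
  Position 1 ('c'): new char, reset run to 1
  Position 2 ('a'): new char, reset run to 1
  Position 3 ('a'): continues run of 'a', length=2
  Position 4 ('c'): new char, reset run to 1
  Position 5 ('c'): continues run of 'c', length=2
  Position 6 ('b'): new char, reset run to 1
  Position 7 ('c'): new char, reset run to 1
  Position 8 ('c'): continues run of 'c', length=2
  Position 9 ('b'): new char, reset run to 1
  Position 10 ('b'): continues run of 'b', length=2
  Position 11 ('a'): new char, reset run to 1
  Position 12 ('c'): new char, reset run to 1
Longest run: 'a' with length 2

2


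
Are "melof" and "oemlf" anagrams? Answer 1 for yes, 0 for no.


Strings: "melof", "oemlf"
Sorted first:  eflmo
Sorted second: eflmo
Sorted forms match => anagrams

1


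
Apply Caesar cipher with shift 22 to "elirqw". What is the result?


Caesar cipher: shift "elirqw" by 22
  'e' (pos 4) + 22 = pos 0 = 'a'
  'l' (pos 11) + 22 = pos 7 = 'h'
  'i' (pos 8) + 22 = pos 4 = 'e'
  'r' (pos 17) + 22 = pos 13 = 'n'
  'q' (pos 16) + 22 = pos 12 = 'm'
  'w' (pos 22) + 22 = pos 18 = 's'
Result: ahenms

ahenms


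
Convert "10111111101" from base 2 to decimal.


Input: "10111111101" in base 2
Positional expansion:
  Digit '1' (value 1) x 2^10 = 1024
  Digit '0' (value 0) x 2^9 = 0
  Digit '1' (value 1) x 2^8 = 256
  Digit '1' (value 1) x 2^7 = 128
  Digit '1' (value 1) x 2^6 = 64
  Digit '1' (value 1) x 2^5 = 32
  Digit '1' (value 1) x 2^4 = 16
  Digit '1' (value 1) x 2^3 = 8
  Digit '1' (value 1) x 2^2 = 4
  Digit '0' (value 0) x 2^1 = 0
  Digit '1' (value 1) x 2^0 = 1
Sum = 1533

1533


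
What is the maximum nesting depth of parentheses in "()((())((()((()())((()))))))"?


Input: "()((())((()((()())((()))))))"
Tracking depth:
  Position 0 '(': depth becomes 1
  Position 1 ')': depth becomes 0
  Position 2 '(': depth becomes 1
  Position 3 '(': depth becomes 2
  Position 4 '(': depth becomes 3
  Position 5 ')': depth becomes 2
  Position 6 ')': depth becomes 1
  Position 7 '(': depth becomes 2
  Position 8 '(': depth becomes 3
  Position 9 '(': depth becomes 4
  Position 10 ')': depth becomes 3
  Position 11 '(': depth becomes 4
  Position 12 '(': depth becomes 5
  Position 13 '(': depth becomes 6
  Position 14 ')': depth becomes 5
  Position 15 '(': depth becomes 6
  Position 16 ')': depth becomes 5
  Position 17 ')': depth becomes 4
  Position 18 '(': depth becomes 5
  Position 19 '(': depth becomes 6
  Position 20 '(': depth becomes 7
  Position 21 ')': depth becomes 6
  Position 22 ')': depth becomes 5
  Position 23 ')': depth becomes 4
  Position 24 ')': depth becomes 3
  Position 25 ')': depth becomes 2
  Position 26 ')': depth becomes 1
  Position 27 ')': depth becomes 0
Maximum depth reached: 7

7


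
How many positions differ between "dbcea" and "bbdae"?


Comparing "dbcea" and "bbdae" position by position:
  Position 0: 'd' vs 'b' => DIFFER
  Position 1: 'b' vs 'b' => same
  Position 2: 'c' vs 'd' => DIFFER
  Position 3: 'e' vs 'a' => DIFFER
  Position 4: 'a' vs 'e' => DIFFER
Positions that differ: 4

4


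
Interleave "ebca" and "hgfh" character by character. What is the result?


Interleaving "ebca" and "hgfh":
  Position 0: 'e' from first, 'h' from second => "eh"
  Position 1: 'b' from first, 'g' from second => "bg"
  Position 2: 'c' from first, 'f' from second => "cf"
  Position 3: 'a' from first, 'h' from second => "ah"
Result: ehbgcfah

ehbgcfah


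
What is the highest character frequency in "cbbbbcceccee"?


Input: cbbbbcceccee
Character counts:
  'b': 4
  'c': 5
  'e': 3
Maximum frequency: 5

5


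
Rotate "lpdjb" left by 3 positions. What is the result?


Input: "lpdjb", rotate left by 3
First 3 characters: "lpd"
Remaining characters: "jb"
Concatenate remaining + first: "jb" + "lpd" = "jblpd"

jblpd


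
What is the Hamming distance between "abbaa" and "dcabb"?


Comparing "abbaa" and "dcabb" position by position:
  Position 0: 'a' vs 'd' => differ
  Position 1: 'b' vs 'c' => differ
  Position 2: 'b' vs 'a' => differ
  Position 3: 'a' vs 'b' => differ
  Position 4: 'a' vs 'b' => differ
Total differences (Hamming distance): 5

5


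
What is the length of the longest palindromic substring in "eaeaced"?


Input: "eaeaced"
Checking substrings for palindromes:
  [0:3] "eae" (len 3) => palindrome
  [1:4] "aea" (len 3) => palindrome
Longest palindromic substring: "eae" with length 3

3


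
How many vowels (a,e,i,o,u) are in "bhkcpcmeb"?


Input: bhkcpcmeb
Checking each character:
  'b' at position 0: consonant
  'h' at position 1: consonant
  'k' at position 2: consonant
  'c' at position 3: consonant
  'p' at position 4: consonant
  'c' at position 5: consonant
  'm' at position 6: consonant
  'e' at position 7: vowel (running total: 1)
  'b' at position 8: consonant
Total vowels: 1

1


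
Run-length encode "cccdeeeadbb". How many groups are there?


Input: cccdeeeadbb
Scanning for consecutive runs:
  Group 1: 'c' x 3 (positions 0-2)
  Group 2: 'd' x 1 (positions 3-3)
  Group 3: 'e' x 3 (positions 4-6)
  Group 4: 'a' x 1 (positions 7-7)
  Group 5: 'd' x 1 (positions 8-8)
  Group 6: 'b' x 2 (positions 9-10)
Total groups: 6

6


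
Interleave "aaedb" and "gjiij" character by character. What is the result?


Interleaving "aaedb" and "gjiij":
  Position 0: 'a' from first, 'g' from second => "ag"
  Position 1: 'a' from first, 'j' from second => "aj"
  Position 2: 'e' from first, 'i' from second => "ei"
  Position 3: 'd' from first, 'i' from second => "di"
  Position 4: 'b' from first, 'j' from second => "bj"
Result: agajeidibj

agajeidibj


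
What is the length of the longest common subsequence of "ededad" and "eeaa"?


LCS of "ededad" and "eeaa"
DP table:
           e    e    a    a
      0    0    0    0    0
  e   0    1    1    1    1
  d   0    1    1    1    1
  e   0    1    2    2    2
  d   0    1    2    2    2
  a   0    1    2    3    3
  d   0    1    2    3    3
LCS length = dp[6][4] = 3

3


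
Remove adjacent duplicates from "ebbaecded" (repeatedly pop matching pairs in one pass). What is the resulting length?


Input: ebbaecded
Stack-based adjacent duplicate removal:
  Read 'e': push. Stack: e
  Read 'b': push. Stack: eb
  Read 'b': matches stack top 'b' => pop. Stack: e
  Read 'a': push. Stack: ea
  Read 'e': push. Stack: eae
  Read 'c': push. Stack: eaec
  Read 'd': push. Stack: eaecd
  Read 'e': push. Stack: eaecde
  Read 'd': push. Stack: eaecded
Final stack: "eaecded" (length 7)

7


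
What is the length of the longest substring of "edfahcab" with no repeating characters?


Input: "edfahcab"
Sliding window (track last position of each char):
  Position 0 ('e'): window [0,0] length 1 -- new best
  Position 1 ('d'): window [0,1] length 2 -- new best
  Position 2 ('f'): window [0,2] length 3 -- new best
  Position 3 ('a'): window [0,3] length 4 -- new best
  Position 4 ('h'): window [0,4] length 5 -- new best
  Position 5 ('c'): window [0,5] length 6 -- new best
  Position 6 ('a'): repeat (last at 3), move window start to 4
  Position 6 ('a'): window [4,6] length 3
  Position 7 ('b'): window [4,7] length 4
Longest substring with no repeats: "edfahc" with length 6

6


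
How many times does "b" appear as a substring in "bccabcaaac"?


Searching for "b" in "bccabcaaac"
Scanning each position:
  Position 0: "b" => MATCH
  Position 1: "c" => no
  Position 2: "c" => no
  Position 3: "a" => no
  Position 4: "b" => MATCH
  Position 5: "c" => no
  Position 6: "a" => no
  Position 7: "a" => no
  Position 8: "a" => no
  Position 9: "c" => no
Total occurrences: 2

2


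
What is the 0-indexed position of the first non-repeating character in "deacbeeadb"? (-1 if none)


Input: deacbeeadb
Character frequencies:
  'a': 2
  'b': 2
  'c': 1
  'd': 2
  'e': 3
Scanning left to right for freq == 1:
  Position 0 ('d'): freq=2, skip
  Position 1 ('e'): freq=3, skip
  Position 2 ('a'): freq=2, skip
  Position 3 ('c'): unique! => answer = 3

3


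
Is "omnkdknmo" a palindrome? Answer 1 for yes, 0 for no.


Input: omnkdknmo
Reversed: omnkdknmo
  Compare pos 0 ('o') with pos 8 ('o'): match
  Compare pos 1 ('m') with pos 7 ('m'): match
  Compare pos 2 ('n') with pos 6 ('n'): match
  Compare pos 3 ('k') with pos 5 ('k'): match
Result: palindrome

1


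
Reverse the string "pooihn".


Input: pooihn
Reading characters right to left:
  Position 5: 'n'
  Position 4: 'h'
  Position 3: 'i'
  Position 2: 'o'
  Position 1: 'o'
  Position 0: 'p'
Reversed: nhioop

nhioop


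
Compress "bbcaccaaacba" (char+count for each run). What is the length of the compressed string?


Input: bbcaccaaacba
Runs:
  'b' x 2 => "b2"
  'c' x 1 => "c1"
  'a' x 1 => "a1"
  'c' x 2 => "c2"
  'a' x 3 => "a3"
  'c' x 1 => "c1"
  'b' x 1 => "b1"
  'a' x 1 => "a1"
Compressed: "b2c1a1c2a3c1b1a1"
Compressed length: 16

16


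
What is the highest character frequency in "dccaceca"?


Input: dccaceca
Character counts:
  'a': 2
  'c': 4
  'd': 1
  'e': 1
Maximum frequency: 4

4


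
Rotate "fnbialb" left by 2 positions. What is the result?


Input: "fnbialb", rotate left by 2
First 2 characters: "fn"
Remaining characters: "bialb"
Concatenate remaining + first: "bialb" + "fn" = "bialbfn"

bialbfn


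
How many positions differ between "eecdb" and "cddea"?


Comparing "eecdb" and "cddea" position by position:
  Position 0: 'e' vs 'c' => DIFFER
  Position 1: 'e' vs 'd' => DIFFER
  Position 2: 'c' vs 'd' => DIFFER
  Position 3: 'd' vs 'e' => DIFFER
  Position 4: 'b' vs 'a' => DIFFER
Positions that differ: 5

5


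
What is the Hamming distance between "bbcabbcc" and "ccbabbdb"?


Comparing "bbcabbcc" and "ccbabbdb" position by position:
  Position 0: 'b' vs 'c' => differ
  Position 1: 'b' vs 'c' => differ
  Position 2: 'c' vs 'b' => differ
  Position 3: 'a' vs 'a' => same
  Position 4: 'b' vs 'b' => same
  Position 5: 'b' vs 'b' => same
  Position 6: 'c' vs 'd' => differ
  Position 7: 'c' vs 'b' => differ
Total differences (Hamming distance): 5

5


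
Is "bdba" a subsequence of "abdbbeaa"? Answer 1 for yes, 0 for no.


Check if "bdba" is a subsequence of "abdbbeaa"
Greedy scan:
  Position 0 ('a'): no match needed
  Position 1 ('b'): matches sub[0] = 'b'
  Position 2 ('d'): matches sub[1] = 'd'
  Position 3 ('b'): matches sub[2] = 'b'
  Position 4 ('b'): no match needed
  Position 5 ('e'): no match needed
  Position 6 ('a'): matches sub[3] = 'a'
  Position 7 ('a'): no match needed
All 4 characters matched => is a subsequence

1


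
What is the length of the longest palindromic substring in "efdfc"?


Input: "efdfc"
Checking substrings for palindromes:
  [1:4] "fdf" (len 3) => palindrome
Longest palindromic substring: "fdf" with length 3

3


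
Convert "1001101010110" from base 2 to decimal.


Input: "1001101010110" in base 2
Positional expansion:
  Digit '1' (value 1) x 2^12 = 4096
  Digit '0' (value 0) x 2^11 = 0
  Digit '0' (value 0) x 2^10 = 0
  Digit '1' (value 1) x 2^9 = 512
  Digit '1' (value 1) x 2^8 = 256
  Digit '0' (value 0) x 2^7 = 0
  Digit '1' (value 1) x 2^6 = 64
  Digit '0' (value 0) x 2^5 = 0
  Digit '1' (value 1) x 2^4 = 16
  Digit '0' (value 0) x 2^3 = 0
  Digit '1' (value 1) x 2^2 = 4
  Digit '1' (value 1) x 2^1 = 2
  Digit '0' (value 0) x 2^0 = 0
Sum = 4950

4950


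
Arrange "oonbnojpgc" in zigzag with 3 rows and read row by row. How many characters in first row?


Zigzag "oonbnojpgc" into 3 rows:
Placing characters:
  'o' => row 0
  'o' => row 1
  'n' => row 2
  'b' => row 1
  'n' => row 0
  'o' => row 1
  'j' => row 2
  'p' => row 1
  'g' => row 0
  'c' => row 1
Rows:
  Row 0: "ong"
  Row 1: "obopc"
  Row 2: "nj"
First row length: 3

3


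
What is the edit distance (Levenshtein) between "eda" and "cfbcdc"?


Computing edit distance: "eda" -> "cfbcdc"
DP table:
           c    f    b    c    d    c
      0    1    2    3    4    5    6
  e   1    1    2    3    4    5    6
  d   2    2    2    3    4    4    5
  a   3    3    3    3    4    5    5
Edit distance = dp[3][6] = 5

5


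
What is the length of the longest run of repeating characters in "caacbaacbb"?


Input: "caacbaacbb"
Scanning for longest run:
  Position 1 ('a'): new char, reset run to 1
  Position 2 ('a'): continues run of 'a', length=2
  Position 3 ('c'): new char, reset run to 1
  Position 4 ('b'): new char, reset run to 1
  Position 5 ('a'): new char, reset run to 1
  Position 6 ('a'): continues run of 'a', length=2
  Position 7 ('c'): new char, reset run to 1
  Position 8 ('b'): new char, reset run to 1
  Position 9 ('b'): continues run of 'b', length=2
Longest run: 'a' with length 2

2


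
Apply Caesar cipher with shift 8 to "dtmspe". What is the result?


Caesar cipher: shift "dtmspe" by 8
  'd' (pos 3) + 8 = pos 11 = 'l'
  't' (pos 19) + 8 = pos 1 = 'b'
  'm' (pos 12) + 8 = pos 20 = 'u'
  's' (pos 18) + 8 = pos 0 = 'a'
  'p' (pos 15) + 8 = pos 23 = 'x'
  'e' (pos 4) + 8 = pos 12 = 'm'
Result: lbuaxm

lbuaxm


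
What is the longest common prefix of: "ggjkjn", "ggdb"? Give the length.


Words: ggjkjn, ggdb
  Position 0: all 'g' => match
  Position 1: all 'g' => match
  Position 2: ('j', 'd') => mismatch, stop
LCP = "gg" (length 2)

2


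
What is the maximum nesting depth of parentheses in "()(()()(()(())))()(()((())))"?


Input: "()(()()(()(())))()(()((())))"
Tracking depth:
  Position 0 '(': depth becomes 1
  Position 1 ')': depth becomes 0
  Position 2 '(': depth becomes 1
  Position 3 '(': depth becomes 2
  Position 4 ')': depth becomes 1
  Position 5 '(': depth becomes 2
  Position 6 ')': depth becomes 1
  Position 7 '(': depth becomes 2
  Position 8 '(': depth becomes 3
  Position 9 ')': depth becomes 2
  Position 10 '(': depth becomes 3
  Position 11 '(': depth becomes 4
  Position 12 ')': depth becomes 3
  Position 13 ')': depth becomes 2
  Position 14 ')': depth becomes 1
  Position 15 ')': depth becomes 0
  Position 16 '(': depth becomes 1
  Position 17 ')': depth becomes 0
  Position 18 '(': depth becomes 1
  Position 19 '(': depth becomes 2
  Position 20 ')': depth becomes 1
  Position 21 '(': depth becomes 2
  Position 22 '(': depth becomes 3
  Position 23 '(': depth becomes 4
  Position 24 ')': depth becomes 3
  Position 25 ')': depth becomes 2
  Position 26 ')': depth becomes 1
  Position 27 ')': depth becomes 0
Maximum depth reached: 4

4
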